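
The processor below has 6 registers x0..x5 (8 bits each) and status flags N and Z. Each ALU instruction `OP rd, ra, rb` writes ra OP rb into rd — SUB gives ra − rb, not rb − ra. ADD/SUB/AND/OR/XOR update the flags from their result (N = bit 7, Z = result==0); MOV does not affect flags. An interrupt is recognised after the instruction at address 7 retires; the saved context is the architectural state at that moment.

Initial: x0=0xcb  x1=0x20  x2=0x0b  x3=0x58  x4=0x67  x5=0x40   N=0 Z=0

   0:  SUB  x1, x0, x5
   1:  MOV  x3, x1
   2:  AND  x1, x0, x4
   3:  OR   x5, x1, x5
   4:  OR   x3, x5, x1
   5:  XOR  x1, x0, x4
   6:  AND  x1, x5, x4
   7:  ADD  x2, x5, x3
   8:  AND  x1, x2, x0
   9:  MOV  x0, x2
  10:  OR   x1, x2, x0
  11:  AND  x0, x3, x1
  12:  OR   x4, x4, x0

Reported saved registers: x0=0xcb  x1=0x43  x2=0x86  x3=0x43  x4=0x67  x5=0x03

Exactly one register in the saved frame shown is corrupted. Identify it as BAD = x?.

BAD = x5

after  0: x0=0xcb x1=0x8b x2=0x0b x3=0x58 x4=0x67 x5=0x40  N=1 Z=0
after  1: x0=0xcb x1=0x8b x2=0x0b x3=0x8b x4=0x67 x5=0x40  N=1 Z=0
after  2: x0=0xcb x1=0x43 x2=0x0b x3=0x8b x4=0x67 x5=0x40  N=0 Z=0
after  3: x0=0xcb x1=0x43 x2=0x0b x3=0x8b x4=0x67 x5=0x43  N=0 Z=0
after  4: x0=0xcb x1=0x43 x2=0x0b x3=0x43 x4=0x67 x5=0x43  N=0 Z=0
after  5: x0=0xcb x1=0xac x2=0x0b x3=0x43 x4=0x67 x5=0x43  N=1 Z=0
after  6: x0=0xcb x1=0x43 x2=0x0b x3=0x43 x4=0x67 x5=0x43  N=0 Z=0
after  7: x0=0xcb x1=0x43 x2=0x86 x3=0x43 x4=0x67 x5=0x43  N=1 Z=0
-- IRQ taken; context saved, return-PC = 8 --
mismatch: x5: reported 0x03 vs actual 0x43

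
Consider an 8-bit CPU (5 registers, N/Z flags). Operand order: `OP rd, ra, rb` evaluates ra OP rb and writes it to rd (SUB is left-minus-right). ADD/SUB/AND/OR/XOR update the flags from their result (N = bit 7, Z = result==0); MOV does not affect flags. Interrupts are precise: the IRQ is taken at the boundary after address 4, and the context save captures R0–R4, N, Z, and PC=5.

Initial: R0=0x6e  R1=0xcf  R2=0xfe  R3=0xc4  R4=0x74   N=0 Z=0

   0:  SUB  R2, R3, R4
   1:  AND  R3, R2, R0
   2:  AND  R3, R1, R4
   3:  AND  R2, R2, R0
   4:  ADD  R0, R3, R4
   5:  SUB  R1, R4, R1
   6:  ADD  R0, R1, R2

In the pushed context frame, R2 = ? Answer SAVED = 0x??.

after  0: R0=0x6e R1=0xcf R2=0x50 R3=0xc4 R4=0x74  N=0 Z=0
after  1: R0=0x6e R1=0xcf R2=0x50 R3=0x40 R4=0x74  N=0 Z=0
after  2: R0=0x6e R1=0xcf R2=0x50 R3=0x44 R4=0x74  N=0 Z=0
after  3: R0=0x6e R1=0xcf R2=0x40 R3=0x44 R4=0x74  N=0 Z=0
after  4: R0=0xb8 R1=0xcf R2=0x40 R3=0x44 R4=0x74  N=1 Z=0
-- IRQ taken; context saved, return-PC = 5 --

SAVED = 0x40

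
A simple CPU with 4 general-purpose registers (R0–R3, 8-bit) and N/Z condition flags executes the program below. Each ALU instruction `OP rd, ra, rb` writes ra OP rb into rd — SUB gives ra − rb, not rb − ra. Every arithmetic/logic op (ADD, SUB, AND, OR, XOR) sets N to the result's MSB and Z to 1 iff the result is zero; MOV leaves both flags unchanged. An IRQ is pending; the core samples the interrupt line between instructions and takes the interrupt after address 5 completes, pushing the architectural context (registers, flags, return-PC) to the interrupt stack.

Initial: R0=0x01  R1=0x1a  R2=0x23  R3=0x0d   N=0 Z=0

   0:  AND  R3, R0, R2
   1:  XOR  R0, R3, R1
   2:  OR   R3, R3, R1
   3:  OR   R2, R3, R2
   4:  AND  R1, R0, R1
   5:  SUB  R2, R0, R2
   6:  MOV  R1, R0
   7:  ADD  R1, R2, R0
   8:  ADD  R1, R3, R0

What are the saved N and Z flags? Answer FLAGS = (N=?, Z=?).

after  0: R0=0x01 R1=0x1a R2=0x23 R3=0x01  N=0 Z=0
after  1: R0=0x1b R1=0x1a R2=0x23 R3=0x01  N=0 Z=0
after  2: R0=0x1b R1=0x1a R2=0x23 R3=0x1b  N=0 Z=0
after  3: R0=0x1b R1=0x1a R2=0x3b R3=0x1b  N=0 Z=0
after  4: R0=0x1b R1=0x1a R2=0x3b R3=0x1b  N=0 Z=0
after  5: R0=0x1b R1=0x1a R2=0xe0 R3=0x1b  N=1 Z=0
-- IRQ taken; context saved, return-PC = 6 --

FLAGS = (N=1, Z=0)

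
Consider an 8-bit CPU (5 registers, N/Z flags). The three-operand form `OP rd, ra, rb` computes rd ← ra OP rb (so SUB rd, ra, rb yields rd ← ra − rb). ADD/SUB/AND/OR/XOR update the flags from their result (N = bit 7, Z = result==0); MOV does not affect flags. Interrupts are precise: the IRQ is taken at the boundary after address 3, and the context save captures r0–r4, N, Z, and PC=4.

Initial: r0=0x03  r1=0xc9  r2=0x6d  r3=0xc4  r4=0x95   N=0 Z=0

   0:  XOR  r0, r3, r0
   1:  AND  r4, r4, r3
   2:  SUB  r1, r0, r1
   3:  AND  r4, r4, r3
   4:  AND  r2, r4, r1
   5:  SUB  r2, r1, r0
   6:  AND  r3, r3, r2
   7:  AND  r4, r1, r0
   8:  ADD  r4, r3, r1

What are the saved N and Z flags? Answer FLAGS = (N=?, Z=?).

FLAGS = (N=1, Z=0)

after  0: r0=0xc7 r1=0xc9 r2=0x6d r3=0xc4 r4=0x95  N=1 Z=0
after  1: r0=0xc7 r1=0xc9 r2=0x6d r3=0xc4 r4=0x84  N=1 Z=0
after  2: r0=0xc7 r1=0xfe r2=0x6d r3=0xc4 r4=0x84  N=1 Z=0
after  3: r0=0xc7 r1=0xfe r2=0x6d r3=0xc4 r4=0x84  N=1 Z=0
-- IRQ taken; context saved, return-PC = 4 --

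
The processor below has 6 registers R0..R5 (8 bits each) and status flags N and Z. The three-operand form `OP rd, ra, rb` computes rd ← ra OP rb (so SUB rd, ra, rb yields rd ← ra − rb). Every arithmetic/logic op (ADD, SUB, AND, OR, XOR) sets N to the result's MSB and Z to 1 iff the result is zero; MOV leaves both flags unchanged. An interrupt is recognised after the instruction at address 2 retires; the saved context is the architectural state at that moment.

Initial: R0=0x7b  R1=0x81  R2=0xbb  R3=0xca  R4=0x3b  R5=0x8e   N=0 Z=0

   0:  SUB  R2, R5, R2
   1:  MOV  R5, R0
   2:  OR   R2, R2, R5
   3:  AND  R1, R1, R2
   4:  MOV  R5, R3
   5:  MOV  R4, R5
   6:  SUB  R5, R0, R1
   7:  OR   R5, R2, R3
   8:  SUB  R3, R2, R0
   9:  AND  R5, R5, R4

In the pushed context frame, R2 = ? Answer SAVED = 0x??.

after  0: R0=0x7b R1=0x81 R2=0xd3 R3=0xca R4=0x3b R5=0x8e  N=1 Z=0
after  1: R0=0x7b R1=0x81 R2=0xd3 R3=0xca R4=0x3b R5=0x7b  N=1 Z=0
after  2: R0=0x7b R1=0x81 R2=0xfb R3=0xca R4=0x3b R5=0x7b  N=1 Z=0
-- IRQ taken; context saved, return-PC = 3 --

SAVED = 0xfb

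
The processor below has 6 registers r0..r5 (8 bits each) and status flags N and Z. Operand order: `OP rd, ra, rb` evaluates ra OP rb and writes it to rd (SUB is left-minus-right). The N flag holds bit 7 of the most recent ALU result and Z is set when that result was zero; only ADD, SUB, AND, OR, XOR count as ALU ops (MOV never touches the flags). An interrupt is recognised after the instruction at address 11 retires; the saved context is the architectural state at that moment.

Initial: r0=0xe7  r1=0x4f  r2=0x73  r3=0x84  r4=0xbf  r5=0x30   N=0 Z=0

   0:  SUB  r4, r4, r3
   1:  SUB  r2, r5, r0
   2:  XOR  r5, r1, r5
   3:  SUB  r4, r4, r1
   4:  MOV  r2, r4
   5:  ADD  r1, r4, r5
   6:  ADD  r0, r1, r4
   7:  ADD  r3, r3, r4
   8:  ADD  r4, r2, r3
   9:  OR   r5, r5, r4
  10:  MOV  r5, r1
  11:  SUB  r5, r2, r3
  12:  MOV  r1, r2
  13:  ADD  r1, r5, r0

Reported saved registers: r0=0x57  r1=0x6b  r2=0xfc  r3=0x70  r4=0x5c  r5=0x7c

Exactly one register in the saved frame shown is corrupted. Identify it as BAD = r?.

BAD = r2

after  0: r0=0xe7 r1=0x4f r2=0x73 r3=0x84 r4=0x3b r5=0x30  N=0 Z=0
after  1: r0=0xe7 r1=0x4f r2=0x49 r3=0x84 r4=0x3b r5=0x30  N=0 Z=0
after  2: r0=0xe7 r1=0x4f r2=0x49 r3=0x84 r4=0x3b r5=0x7f  N=0 Z=0
after  3: r0=0xe7 r1=0x4f r2=0x49 r3=0x84 r4=0xec r5=0x7f  N=1 Z=0
after  4: r0=0xe7 r1=0x4f r2=0xec r3=0x84 r4=0xec r5=0x7f  N=1 Z=0
after  5: r0=0xe7 r1=0x6b r2=0xec r3=0x84 r4=0xec r5=0x7f  N=0 Z=0
after  6: r0=0x57 r1=0x6b r2=0xec r3=0x84 r4=0xec r5=0x7f  N=0 Z=0
after  7: r0=0x57 r1=0x6b r2=0xec r3=0x70 r4=0xec r5=0x7f  N=0 Z=0
after  8: r0=0x57 r1=0x6b r2=0xec r3=0x70 r4=0x5c r5=0x7f  N=0 Z=0
after  9: r0=0x57 r1=0x6b r2=0xec r3=0x70 r4=0x5c r5=0x7f  N=0 Z=0
after 10: r0=0x57 r1=0x6b r2=0xec r3=0x70 r4=0x5c r5=0x6b  N=0 Z=0
after 11: r0=0x57 r1=0x6b r2=0xec r3=0x70 r4=0x5c r5=0x7c  N=0 Z=0
-- IRQ taken; context saved, return-PC = 12 --
mismatch: r2: reported 0xfc vs actual 0xec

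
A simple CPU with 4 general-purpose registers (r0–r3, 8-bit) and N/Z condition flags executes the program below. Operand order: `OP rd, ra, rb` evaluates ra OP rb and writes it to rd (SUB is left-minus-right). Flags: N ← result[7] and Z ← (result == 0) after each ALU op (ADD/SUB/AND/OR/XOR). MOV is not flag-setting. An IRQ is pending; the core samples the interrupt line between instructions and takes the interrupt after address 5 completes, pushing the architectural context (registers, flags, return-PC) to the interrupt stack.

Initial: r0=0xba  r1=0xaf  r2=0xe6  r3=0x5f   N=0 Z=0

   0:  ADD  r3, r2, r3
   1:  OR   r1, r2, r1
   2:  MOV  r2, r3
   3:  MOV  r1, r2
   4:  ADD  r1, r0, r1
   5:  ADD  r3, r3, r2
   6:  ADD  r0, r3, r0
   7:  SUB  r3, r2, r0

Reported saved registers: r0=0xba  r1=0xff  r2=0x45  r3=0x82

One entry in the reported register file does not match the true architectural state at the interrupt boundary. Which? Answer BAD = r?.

BAD = r3

after  0: r0=0xba r1=0xaf r2=0xe6 r3=0x45  N=0 Z=0
after  1: r0=0xba r1=0xef r2=0xe6 r3=0x45  N=1 Z=0
after  2: r0=0xba r1=0xef r2=0x45 r3=0x45  N=1 Z=0
after  3: r0=0xba r1=0x45 r2=0x45 r3=0x45  N=1 Z=0
after  4: r0=0xba r1=0xff r2=0x45 r3=0x45  N=1 Z=0
after  5: r0=0xba r1=0xff r2=0x45 r3=0x8a  N=1 Z=0
-- IRQ taken; context saved, return-PC = 6 --
mismatch: r3: reported 0x82 vs actual 0x8a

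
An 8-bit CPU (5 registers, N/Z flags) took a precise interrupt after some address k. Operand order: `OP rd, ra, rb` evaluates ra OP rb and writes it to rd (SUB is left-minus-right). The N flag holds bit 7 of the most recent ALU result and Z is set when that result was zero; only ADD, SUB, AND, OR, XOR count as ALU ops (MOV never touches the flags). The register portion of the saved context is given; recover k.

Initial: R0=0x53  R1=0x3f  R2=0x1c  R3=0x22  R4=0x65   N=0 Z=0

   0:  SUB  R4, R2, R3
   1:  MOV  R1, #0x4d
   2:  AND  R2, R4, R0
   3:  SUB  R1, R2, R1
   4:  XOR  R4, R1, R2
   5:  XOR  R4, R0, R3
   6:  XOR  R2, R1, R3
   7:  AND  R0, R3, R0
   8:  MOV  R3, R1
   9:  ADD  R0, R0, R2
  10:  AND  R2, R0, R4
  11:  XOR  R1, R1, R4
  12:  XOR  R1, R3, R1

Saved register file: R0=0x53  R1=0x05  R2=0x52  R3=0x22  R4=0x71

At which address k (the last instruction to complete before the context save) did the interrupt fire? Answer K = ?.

K = 5

after  0: R0=0x53 R1=0x3f R2=0x1c R3=0x22 R4=0xfa  N=1 Z=0
after  1: R0=0x53 R1=0x4d R2=0x1c R3=0x22 R4=0xfa  N=1 Z=0
after  2: R0=0x53 R1=0x4d R2=0x52 R3=0x22 R4=0xfa  N=0 Z=0
after  3: R0=0x53 R1=0x05 R2=0x52 R3=0x22 R4=0xfa  N=0 Z=0
after  4: R0=0x53 R1=0x05 R2=0x52 R3=0x22 R4=0x57  N=0 Z=0
after  5: R0=0x53 R1=0x05 R2=0x52 R3=0x22 R4=0x71  N=0 Z=0
-- IRQ taken; context saved, return-PC = 6 --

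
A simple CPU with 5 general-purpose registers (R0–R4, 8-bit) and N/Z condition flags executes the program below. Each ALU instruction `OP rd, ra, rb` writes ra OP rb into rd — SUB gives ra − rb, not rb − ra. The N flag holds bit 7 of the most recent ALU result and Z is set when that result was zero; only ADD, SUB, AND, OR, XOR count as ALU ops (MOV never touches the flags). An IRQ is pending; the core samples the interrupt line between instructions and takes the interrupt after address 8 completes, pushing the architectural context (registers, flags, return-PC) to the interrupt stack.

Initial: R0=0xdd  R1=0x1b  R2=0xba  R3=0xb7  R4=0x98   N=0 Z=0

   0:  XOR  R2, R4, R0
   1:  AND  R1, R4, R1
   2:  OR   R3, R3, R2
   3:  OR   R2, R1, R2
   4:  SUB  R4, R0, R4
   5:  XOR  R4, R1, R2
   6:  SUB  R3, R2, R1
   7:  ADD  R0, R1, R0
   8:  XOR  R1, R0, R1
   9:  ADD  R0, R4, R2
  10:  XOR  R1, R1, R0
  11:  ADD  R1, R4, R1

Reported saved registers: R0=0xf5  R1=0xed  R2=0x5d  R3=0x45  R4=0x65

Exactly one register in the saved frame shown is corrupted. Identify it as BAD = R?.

BAD = R4

after  0: R0=0xdd R1=0x1b R2=0x45 R3=0xb7 R4=0x98  N=0 Z=0
after  1: R0=0xdd R1=0x18 R2=0x45 R3=0xb7 R4=0x98  N=0 Z=0
after  2: R0=0xdd R1=0x18 R2=0x45 R3=0xf7 R4=0x98  N=1 Z=0
after  3: R0=0xdd R1=0x18 R2=0x5d R3=0xf7 R4=0x98  N=0 Z=0
after  4: R0=0xdd R1=0x18 R2=0x5d R3=0xf7 R4=0x45  N=0 Z=0
after  5: R0=0xdd R1=0x18 R2=0x5d R3=0xf7 R4=0x45  N=0 Z=0
after  6: R0=0xdd R1=0x18 R2=0x5d R3=0x45 R4=0x45  N=0 Z=0
after  7: R0=0xf5 R1=0x18 R2=0x5d R3=0x45 R4=0x45  N=1 Z=0
after  8: R0=0xf5 R1=0xed R2=0x5d R3=0x45 R4=0x45  N=1 Z=0
-- IRQ taken; context saved, return-PC = 9 --
mismatch: R4: reported 0x65 vs actual 0x45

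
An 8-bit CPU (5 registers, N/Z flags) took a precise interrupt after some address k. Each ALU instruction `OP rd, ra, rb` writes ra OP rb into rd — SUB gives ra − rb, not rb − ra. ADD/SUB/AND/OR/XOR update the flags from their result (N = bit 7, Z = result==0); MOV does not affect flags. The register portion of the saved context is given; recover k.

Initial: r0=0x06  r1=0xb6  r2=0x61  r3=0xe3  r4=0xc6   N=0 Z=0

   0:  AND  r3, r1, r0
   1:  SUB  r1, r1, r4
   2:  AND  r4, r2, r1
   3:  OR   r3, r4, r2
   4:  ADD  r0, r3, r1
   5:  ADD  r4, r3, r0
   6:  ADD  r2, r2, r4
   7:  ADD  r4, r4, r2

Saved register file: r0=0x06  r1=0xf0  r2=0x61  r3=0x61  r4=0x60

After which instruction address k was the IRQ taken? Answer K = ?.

after  0: r0=0x06 r1=0xb6 r2=0x61 r3=0x06 r4=0xc6  N=0 Z=0
after  1: r0=0x06 r1=0xf0 r2=0x61 r3=0x06 r4=0xc6  N=1 Z=0
after  2: r0=0x06 r1=0xf0 r2=0x61 r3=0x06 r4=0x60  N=0 Z=0
after  3: r0=0x06 r1=0xf0 r2=0x61 r3=0x61 r4=0x60  N=0 Z=0
-- IRQ taken; context saved, return-PC = 4 --

K = 3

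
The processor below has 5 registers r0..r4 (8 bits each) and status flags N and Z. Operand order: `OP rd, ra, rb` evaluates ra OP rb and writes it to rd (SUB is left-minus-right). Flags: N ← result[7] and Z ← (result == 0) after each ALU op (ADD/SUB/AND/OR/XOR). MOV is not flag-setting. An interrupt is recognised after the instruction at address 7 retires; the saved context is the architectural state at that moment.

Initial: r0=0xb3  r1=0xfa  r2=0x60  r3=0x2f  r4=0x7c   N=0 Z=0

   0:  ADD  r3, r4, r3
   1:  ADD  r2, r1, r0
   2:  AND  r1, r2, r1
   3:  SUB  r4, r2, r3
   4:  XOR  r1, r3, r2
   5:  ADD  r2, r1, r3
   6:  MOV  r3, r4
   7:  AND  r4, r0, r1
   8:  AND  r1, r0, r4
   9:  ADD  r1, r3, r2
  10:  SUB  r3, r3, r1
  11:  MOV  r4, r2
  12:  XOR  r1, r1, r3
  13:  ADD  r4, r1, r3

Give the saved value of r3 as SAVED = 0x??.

after  0: r0=0xb3 r1=0xfa r2=0x60 r3=0xab r4=0x7c  N=1 Z=0
after  1: r0=0xb3 r1=0xfa r2=0xad r3=0xab r4=0x7c  N=1 Z=0
after  2: r0=0xb3 r1=0xa8 r2=0xad r3=0xab r4=0x7c  N=1 Z=0
after  3: r0=0xb3 r1=0xa8 r2=0xad r3=0xab r4=0x02  N=0 Z=0
after  4: r0=0xb3 r1=0x06 r2=0xad r3=0xab r4=0x02  N=0 Z=0
after  5: r0=0xb3 r1=0x06 r2=0xb1 r3=0xab r4=0x02  N=1 Z=0
after  6: r0=0xb3 r1=0x06 r2=0xb1 r3=0x02 r4=0x02  N=1 Z=0
after  7: r0=0xb3 r1=0x06 r2=0xb1 r3=0x02 r4=0x02  N=0 Z=0
-- IRQ taken; context saved, return-PC = 8 --

SAVED = 0x02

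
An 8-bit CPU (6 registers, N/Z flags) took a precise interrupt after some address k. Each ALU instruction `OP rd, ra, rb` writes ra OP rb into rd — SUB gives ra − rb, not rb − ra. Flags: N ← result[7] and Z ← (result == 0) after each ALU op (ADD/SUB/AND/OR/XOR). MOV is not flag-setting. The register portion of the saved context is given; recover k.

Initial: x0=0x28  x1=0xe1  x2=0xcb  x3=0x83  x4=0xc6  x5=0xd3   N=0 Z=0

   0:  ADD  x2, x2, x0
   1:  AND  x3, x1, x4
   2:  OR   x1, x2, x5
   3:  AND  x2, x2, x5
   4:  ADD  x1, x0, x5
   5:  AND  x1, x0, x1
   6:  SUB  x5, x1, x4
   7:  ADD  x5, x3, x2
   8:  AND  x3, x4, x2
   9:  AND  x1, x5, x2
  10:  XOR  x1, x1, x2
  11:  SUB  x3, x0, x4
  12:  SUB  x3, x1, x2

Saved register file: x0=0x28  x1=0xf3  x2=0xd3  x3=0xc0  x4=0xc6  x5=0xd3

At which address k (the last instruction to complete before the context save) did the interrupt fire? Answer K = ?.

K = 3

after  0: x0=0x28 x1=0xe1 x2=0xf3 x3=0x83 x4=0xc6 x5=0xd3  N=1 Z=0
after  1: x0=0x28 x1=0xe1 x2=0xf3 x3=0xc0 x4=0xc6 x5=0xd3  N=1 Z=0
after  2: x0=0x28 x1=0xf3 x2=0xf3 x3=0xc0 x4=0xc6 x5=0xd3  N=1 Z=0
after  3: x0=0x28 x1=0xf3 x2=0xd3 x3=0xc0 x4=0xc6 x5=0xd3  N=1 Z=0
-- IRQ taken; context saved, return-PC = 4 --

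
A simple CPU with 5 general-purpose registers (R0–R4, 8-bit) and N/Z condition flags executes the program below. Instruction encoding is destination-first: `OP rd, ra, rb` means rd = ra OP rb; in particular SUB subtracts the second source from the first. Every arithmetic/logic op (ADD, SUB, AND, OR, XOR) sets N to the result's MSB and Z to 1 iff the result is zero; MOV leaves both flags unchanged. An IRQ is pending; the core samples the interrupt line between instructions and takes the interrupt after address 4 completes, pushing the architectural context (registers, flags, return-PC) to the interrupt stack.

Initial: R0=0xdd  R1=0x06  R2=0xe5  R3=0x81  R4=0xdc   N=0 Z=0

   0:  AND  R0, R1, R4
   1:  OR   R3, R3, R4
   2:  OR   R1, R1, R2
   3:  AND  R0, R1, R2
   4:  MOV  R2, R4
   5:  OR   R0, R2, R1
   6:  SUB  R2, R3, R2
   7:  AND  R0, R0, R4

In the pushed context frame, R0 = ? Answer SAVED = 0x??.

SAVED = 0xe5

after  0: R0=0x04 R1=0x06 R2=0xe5 R3=0x81 R4=0xdc  N=0 Z=0
after  1: R0=0x04 R1=0x06 R2=0xe5 R3=0xdd R4=0xdc  N=1 Z=0
after  2: R0=0x04 R1=0xe7 R2=0xe5 R3=0xdd R4=0xdc  N=1 Z=0
after  3: R0=0xe5 R1=0xe7 R2=0xe5 R3=0xdd R4=0xdc  N=1 Z=0
after  4: R0=0xe5 R1=0xe7 R2=0xdc R3=0xdd R4=0xdc  N=1 Z=0
-- IRQ taken; context saved, return-PC = 5 --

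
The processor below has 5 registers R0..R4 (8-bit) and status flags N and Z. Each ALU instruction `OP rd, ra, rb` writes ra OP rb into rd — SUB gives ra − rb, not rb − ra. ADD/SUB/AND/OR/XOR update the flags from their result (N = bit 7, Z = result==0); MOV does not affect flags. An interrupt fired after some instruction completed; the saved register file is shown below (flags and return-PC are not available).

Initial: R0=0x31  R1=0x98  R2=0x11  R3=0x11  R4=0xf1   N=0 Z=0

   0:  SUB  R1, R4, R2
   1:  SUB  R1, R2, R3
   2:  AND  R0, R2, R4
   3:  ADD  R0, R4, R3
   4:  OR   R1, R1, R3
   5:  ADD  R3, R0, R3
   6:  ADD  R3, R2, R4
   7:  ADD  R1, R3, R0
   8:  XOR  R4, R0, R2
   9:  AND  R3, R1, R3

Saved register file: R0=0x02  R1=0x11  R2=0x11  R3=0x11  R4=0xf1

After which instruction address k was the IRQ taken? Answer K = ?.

after  0: R0=0x31 R1=0xe0 R2=0x11 R3=0x11 R4=0xf1  N=1 Z=0
after  1: R0=0x31 R1=0x00 R2=0x11 R3=0x11 R4=0xf1  N=0 Z=1
after  2: R0=0x11 R1=0x00 R2=0x11 R3=0x11 R4=0xf1  N=0 Z=0
after  3: R0=0x02 R1=0x00 R2=0x11 R3=0x11 R4=0xf1  N=0 Z=0
after  4: R0=0x02 R1=0x11 R2=0x11 R3=0x11 R4=0xf1  N=0 Z=0
-- IRQ taken; context saved, return-PC = 5 --

K = 4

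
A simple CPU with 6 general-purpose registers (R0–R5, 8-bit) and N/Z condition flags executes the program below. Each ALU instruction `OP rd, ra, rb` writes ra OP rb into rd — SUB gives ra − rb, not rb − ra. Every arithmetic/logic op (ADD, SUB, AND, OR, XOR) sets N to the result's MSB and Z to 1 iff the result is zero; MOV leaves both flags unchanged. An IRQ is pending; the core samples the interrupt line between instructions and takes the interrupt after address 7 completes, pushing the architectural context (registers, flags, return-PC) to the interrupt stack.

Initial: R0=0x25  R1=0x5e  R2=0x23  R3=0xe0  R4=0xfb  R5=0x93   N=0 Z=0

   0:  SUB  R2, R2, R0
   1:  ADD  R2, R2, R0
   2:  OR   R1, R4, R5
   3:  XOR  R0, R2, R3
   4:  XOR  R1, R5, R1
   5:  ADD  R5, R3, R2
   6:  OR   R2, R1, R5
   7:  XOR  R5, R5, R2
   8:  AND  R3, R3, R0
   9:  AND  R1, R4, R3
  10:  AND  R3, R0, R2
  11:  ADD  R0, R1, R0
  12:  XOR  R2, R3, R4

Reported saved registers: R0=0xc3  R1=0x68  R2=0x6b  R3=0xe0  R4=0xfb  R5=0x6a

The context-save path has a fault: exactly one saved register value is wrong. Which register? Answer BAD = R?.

after  0: R0=0x25 R1=0x5e R2=0xfe R3=0xe0 R4=0xfb R5=0x93  N=1 Z=0
after  1: R0=0x25 R1=0x5e R2=0x23 R3=0xe0 R4=0xfb R5=0x93  N=0 Z=0
after  2: R0=0x25 R1=0xfb R2=0x23 R3=0xe0 R4=0xfb R5=0x93  N=1 Z=0
after  3: R0=0xc3 R1=0xfb R2=0x23 R3=0xe0 R4=0xfb R5=0x93  N=1 Z=0
after  4: R0=0xc3 R1=0x68 R2=0x23 R3=0xe0 R4=0xfb R5=0x93  N=0 Z=0
after  5: R0=0xc3 R1=0x68 R2=0x23 R3=0xe0 R4=0xfb R5=0x03  N=0 Z=0
after  6: R0=0xc3 R1=0x68 R2=0x6b R3=0xe0 R4=0xfb R5=0x03  N=0 Z=0
after  7: R0=0xc3 R1=0x68 R2=0x6b R3=0xe0 R4=0xfb R5=0x68  N=0 Z=0
-- IRQ taken; context saved, return-PC = 8 --
mismatch: R5: reported 0x6a vs actual 0x68

BAD = R5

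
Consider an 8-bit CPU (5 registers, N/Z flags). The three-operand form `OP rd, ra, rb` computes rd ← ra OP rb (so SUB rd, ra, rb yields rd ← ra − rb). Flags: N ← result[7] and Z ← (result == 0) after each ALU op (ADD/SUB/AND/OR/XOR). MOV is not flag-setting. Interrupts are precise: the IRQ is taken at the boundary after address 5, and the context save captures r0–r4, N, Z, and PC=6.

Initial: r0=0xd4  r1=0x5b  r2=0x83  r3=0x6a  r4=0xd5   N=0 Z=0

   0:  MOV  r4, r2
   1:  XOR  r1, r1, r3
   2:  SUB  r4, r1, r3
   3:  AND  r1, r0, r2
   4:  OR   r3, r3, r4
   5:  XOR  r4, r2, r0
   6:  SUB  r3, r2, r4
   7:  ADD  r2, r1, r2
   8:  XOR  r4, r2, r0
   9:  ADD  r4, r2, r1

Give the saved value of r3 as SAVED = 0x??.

SAVED = 0xef

after  0: r0=0xd4 r1=0x5b r2=0x83 r3=0x6a r4=0x83  N=0 Z=0
after  1: r0=0xd4 r1=0x31 r2=0x83 r3=0x6a r4=0x83  N=0 Z=0
after  2: r0=0xd4 r1=0x31 r2=0x83 r3=0x6a r4=0xc7  N=1 Z=0
after  3: r0=0xd4 r1=0x80 r2=0x83 r3=0x6a r4=0xc7  N=1 Z=0
after  4: r0=0xd4 r1=0x80 r2=0x83 r3=0xef r4=0xc7  N=1 Z=0
after  5: r0=0xd4 r1=0x80 r2=0x83 r3=0xef r4=0x57  N=0 Z=0
-- IRQ taken; context saved, return-PC = 6 --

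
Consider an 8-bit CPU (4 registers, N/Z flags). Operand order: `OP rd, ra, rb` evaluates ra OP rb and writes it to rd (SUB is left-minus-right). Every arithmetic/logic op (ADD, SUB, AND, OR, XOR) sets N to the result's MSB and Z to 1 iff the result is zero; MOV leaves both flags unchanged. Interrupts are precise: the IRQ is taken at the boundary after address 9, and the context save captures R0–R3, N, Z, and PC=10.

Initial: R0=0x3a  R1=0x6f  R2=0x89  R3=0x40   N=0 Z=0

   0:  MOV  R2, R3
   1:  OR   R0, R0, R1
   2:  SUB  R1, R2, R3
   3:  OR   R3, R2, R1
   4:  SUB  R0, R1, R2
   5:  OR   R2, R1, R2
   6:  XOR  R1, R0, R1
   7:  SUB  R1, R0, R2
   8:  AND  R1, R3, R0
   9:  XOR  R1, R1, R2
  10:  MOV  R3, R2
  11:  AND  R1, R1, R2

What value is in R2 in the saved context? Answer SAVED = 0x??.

after  0: R0=0x3a R1=0x6f R2=0x40 R3=0x40  N=0 Z=0
after  1: R0=0x7f R1=0x6f R2=0x40 R3=0x40  N=0 Z=0
after  2: R0=0x7f R1=0x00 R2=0x40 R3=0x40  N=0 Z=1
after  3: R0=0x7f R1=0x00 R2=0x40 R3=0x40  N=0 Z=0
after  4: R0=0xc0 R1=0x00 R2=0x40 R3=0x40  N=1 Z=0
after  5: R0=0xc0 R1=0x00 R2=0x40 R3=0x40  N=0 Z=0
after  6: R0=0xc0 R1=0xc0 R2=0x40 R3=0x40  N=1 Z=0
after  7: R0=0xc0 R1=0x80 R2=0x40 R3=0x40  N=1 Z=0
after  8: R0=0xc0 R1=0x40 R2=0x40 R3=0x40  N=0 Z=0
after  9: R0=0xc0 R1=0x00 R2=0x40 R3=0x40  N=0 Z=1
-- IRQ taken; context saved, return-PC = 10 --

SAVED = 0x40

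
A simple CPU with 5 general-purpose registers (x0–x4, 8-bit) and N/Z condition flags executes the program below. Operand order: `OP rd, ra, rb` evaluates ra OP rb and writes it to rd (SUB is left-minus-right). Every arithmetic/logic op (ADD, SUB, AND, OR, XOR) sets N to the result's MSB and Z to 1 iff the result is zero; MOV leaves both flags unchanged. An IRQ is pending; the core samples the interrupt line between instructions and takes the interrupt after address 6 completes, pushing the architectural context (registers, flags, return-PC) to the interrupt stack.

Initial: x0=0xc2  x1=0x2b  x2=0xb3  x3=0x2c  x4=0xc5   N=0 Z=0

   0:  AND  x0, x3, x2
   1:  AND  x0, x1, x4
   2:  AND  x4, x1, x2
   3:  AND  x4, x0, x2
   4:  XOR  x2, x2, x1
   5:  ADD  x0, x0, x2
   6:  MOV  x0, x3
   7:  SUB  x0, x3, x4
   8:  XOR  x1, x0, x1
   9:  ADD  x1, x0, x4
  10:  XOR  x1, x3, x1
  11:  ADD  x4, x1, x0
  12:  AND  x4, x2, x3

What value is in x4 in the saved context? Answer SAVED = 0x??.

SAVED = 0x01

after  0: x0=0x20 x1=0x2b x2=0xb3 x3=0x2c x4=0xc5  N=0 Z=0
after  1: x0=0x01 x1=0x2b x2=0xb3 x3=0x2c x4=0xc5  N=0 Z=0
after  2: x0=0x01 x1=0x2b x2=0xb3 x3=0x2c x4=0x23  N=0 Z=0
after  3: x0=0x01 x1=0x2b x2=0xb3 x3=0x2c x4=0x01  N=0 Z=0
after  4: x0=0x01 x1=0x2b x2=0x98 x3=0x2c x4=0x01  N=1 Z=0
after  5: x0=0x99 x1=0x2b x2=0x98 x3=0x2c x4=0x01  N=1 Z=0
after  6: x0=0x2c x1=0x2b x2=0x98 x3=0x2c x4=0x01  N=1 Z=0
-- IRQ taken; context saved, return-PC = 7 --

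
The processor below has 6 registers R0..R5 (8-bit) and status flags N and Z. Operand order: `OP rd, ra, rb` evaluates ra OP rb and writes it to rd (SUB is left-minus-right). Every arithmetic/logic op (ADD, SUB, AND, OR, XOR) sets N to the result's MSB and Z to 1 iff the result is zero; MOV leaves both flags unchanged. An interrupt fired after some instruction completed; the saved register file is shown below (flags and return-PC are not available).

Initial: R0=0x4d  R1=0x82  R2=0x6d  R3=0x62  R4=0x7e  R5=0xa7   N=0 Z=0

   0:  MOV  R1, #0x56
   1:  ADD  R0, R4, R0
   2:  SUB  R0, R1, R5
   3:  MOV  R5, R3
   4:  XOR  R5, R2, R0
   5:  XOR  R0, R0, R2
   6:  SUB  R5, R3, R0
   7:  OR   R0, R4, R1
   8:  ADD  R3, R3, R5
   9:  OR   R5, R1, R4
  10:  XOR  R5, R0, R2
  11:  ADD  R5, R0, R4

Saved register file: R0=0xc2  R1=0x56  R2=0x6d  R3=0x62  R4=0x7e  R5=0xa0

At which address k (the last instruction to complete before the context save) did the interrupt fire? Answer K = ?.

K = 6

after  0: R0=0x4d R1=0x56 R2=0x6d R3=0x62 R4=0x7e R5=0xa7  N=0 Z=0
after  1: R0=0xcb R1=0x56 R2=0x6d R3=0x62 R4=0x7e R5=0xa7  N=1 Z=0
after  2: R0=0xaf R1=0x56 R2=0x6d R3=0x62 R4=0x7e R5=0xa7  N=1 Z=0
after  3: R0=0xaf R1=0x56 R2=0x6d R3=0x62 R4=0x7e R5=0x62  N=1 Z=0
after  4: R0=0xaf R1=0x56 R2=0x6d R3=0x62 R4=0x7e R5=0xc2  N=1 Z=0
after  5: R0=0xc2 R1=0x56 R2=0x6d R3=0x62 R4=0x7e R5=0xc2  N=1 Z=0
after  6: R0=0xc2 R1=0x56 R2=0x6d R3=0x62 R4=0x7e R5=0xa0  N=1 Z=0
-- IRQ taken; context saved, return-PC = 7 --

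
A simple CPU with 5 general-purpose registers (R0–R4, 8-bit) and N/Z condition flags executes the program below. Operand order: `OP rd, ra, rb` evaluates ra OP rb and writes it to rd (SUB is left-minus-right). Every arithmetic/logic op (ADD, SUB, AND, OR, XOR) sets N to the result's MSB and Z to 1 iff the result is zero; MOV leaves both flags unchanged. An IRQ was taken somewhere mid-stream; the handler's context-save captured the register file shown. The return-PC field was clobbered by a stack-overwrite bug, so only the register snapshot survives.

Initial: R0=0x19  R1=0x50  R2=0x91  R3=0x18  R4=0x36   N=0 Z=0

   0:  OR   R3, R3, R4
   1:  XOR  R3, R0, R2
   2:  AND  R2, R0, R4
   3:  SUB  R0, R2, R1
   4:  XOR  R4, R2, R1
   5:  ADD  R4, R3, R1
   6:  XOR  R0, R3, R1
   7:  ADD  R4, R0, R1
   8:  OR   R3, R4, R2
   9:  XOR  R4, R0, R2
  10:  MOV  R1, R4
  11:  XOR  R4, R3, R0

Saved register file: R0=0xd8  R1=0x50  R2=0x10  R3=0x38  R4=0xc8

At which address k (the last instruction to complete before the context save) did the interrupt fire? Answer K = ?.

K = 9

after  0: R0=0x19 R1=0x50 R2=0x91 R3=0x3e R4=0x36  N=0 Z=0
after  1: R0=0x19 R1=0x50 R2=0x91 R3=0x88 R4=0x36  N=1 Z=0
after  2: R0=0x19 R1=0x50 R2=0x10 R3=0x88 R4=0x36  N=0 Z=0
after  3: R0=0xc0 R1=0x50 R2=0x10 R3=0x88 R4=0x36  N=1 Z=0
after  4: R0=0xc0 R1=0x50 R2=0x10 R3=0x88 R4=0x40  N=0 Z=0
after  5: R0=0xc0 R1=0x50 R2=0x10 R3=0x88 R4=0xd8  N=1 Z=0
after  6: R0=0xd8 R1=0x50 R2=0x10 R3=0x88 R4=0xd8  N=1 Z=0
after  7: R0=0xd8 R1=0x50 R2=0x10 R3=0x88 R4=0x28  N=0 Z=0
after  8: R0=0xd8 R1=0x50 R2=0x10 R3=0x38 R4=0x28  N=0 Z=0
after  9: R0=0xd8 R1=0x50 R2=0x10 R3=0x38 R4=0xc8  N=1 Z=0
-- IRQ taken; context saved, return-PC = 10 --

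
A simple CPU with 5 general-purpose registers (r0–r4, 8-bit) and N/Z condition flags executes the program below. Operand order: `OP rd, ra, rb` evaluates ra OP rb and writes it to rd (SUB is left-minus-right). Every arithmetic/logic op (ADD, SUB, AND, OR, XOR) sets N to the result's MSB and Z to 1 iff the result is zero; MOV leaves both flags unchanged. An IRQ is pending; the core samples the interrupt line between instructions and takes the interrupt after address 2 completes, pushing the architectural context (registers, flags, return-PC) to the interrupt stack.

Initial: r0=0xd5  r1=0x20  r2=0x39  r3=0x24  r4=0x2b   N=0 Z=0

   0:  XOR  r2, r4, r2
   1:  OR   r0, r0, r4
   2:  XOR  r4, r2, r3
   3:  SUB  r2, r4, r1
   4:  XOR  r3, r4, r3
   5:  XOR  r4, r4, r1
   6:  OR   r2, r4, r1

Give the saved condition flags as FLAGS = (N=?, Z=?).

after  0: r0=0xd5 r1=0x20 r2=0x12 r3=0x24 r4=0x2b  N=0 Z=0
after  1: r0=0xff r1=0x20 r2=0x12 r3=0x24 r4=0x2b  N=1 Z=0
after  2: r0=0xff r1=0x20 r2=0x12 r3=0x24 r4=0x36  N=0 Z=0
-- IRQ taken; context saved, return-PC = 3 --

FLAGS = (N=0, Z=0)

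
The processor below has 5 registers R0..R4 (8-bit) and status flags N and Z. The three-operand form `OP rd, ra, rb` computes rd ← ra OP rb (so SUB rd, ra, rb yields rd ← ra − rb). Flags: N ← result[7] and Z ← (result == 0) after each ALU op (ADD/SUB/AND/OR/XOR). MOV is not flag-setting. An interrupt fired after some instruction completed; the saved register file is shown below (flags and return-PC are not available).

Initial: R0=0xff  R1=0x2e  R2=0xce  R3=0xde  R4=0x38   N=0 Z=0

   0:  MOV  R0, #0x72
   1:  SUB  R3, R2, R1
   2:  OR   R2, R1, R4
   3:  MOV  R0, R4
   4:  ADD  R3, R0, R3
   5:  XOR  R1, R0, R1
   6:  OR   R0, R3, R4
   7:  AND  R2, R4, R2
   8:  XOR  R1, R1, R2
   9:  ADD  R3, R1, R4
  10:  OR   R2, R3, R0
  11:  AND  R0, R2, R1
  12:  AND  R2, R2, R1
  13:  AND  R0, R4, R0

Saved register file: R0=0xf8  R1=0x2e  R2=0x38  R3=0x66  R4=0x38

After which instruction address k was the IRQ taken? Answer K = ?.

K = 9

after  0: R0=0x72 R1=0x2e R2=0xce R3=0xde R4=0x38  N=0 Z=0
after  1: R0=0x72 R1=0x2e R2=0xce R3=0xa0 R4=0x38  N=1 Z=0
after  2: R0=0x72 R1=0x2e R2=0x3e R3=0xa0 R4=0x38  N=0 Z=0
after  3: R0=0x38 R1=0x2e R2=0x3e R3=0xa0 R4=0x38  N=0 Z=0
after  4: R0=0x38 R1=0x2e R2=0x3e R3=0xd8 R4=0x38  N=1 Z=0
after  5: R0=0x38 R1=0x16 R2=0x3e R3=0xd8 R4=0x38  N=0 Z=0
after  6: R0=0xf8 R1=0x16 R2=0x3e R3=0xd8 R4=0x38  N=1 Z=0
after  7: R0=0xf8 R1=0x16 R2=0x38 R3=0xd8 R4=0x38  N=0 Z=0
after  8: R0=0xf8 R1=0x2e R2=0x38 R3=0xd8 R4=0x38  N=0 Z=0
after  9: R0=0xf8 R1=0x2e R2=0x38 R3=0x66 R4=0x38  N=0 Z=0
-- IRQ taken; context saved, return-PC = 10 --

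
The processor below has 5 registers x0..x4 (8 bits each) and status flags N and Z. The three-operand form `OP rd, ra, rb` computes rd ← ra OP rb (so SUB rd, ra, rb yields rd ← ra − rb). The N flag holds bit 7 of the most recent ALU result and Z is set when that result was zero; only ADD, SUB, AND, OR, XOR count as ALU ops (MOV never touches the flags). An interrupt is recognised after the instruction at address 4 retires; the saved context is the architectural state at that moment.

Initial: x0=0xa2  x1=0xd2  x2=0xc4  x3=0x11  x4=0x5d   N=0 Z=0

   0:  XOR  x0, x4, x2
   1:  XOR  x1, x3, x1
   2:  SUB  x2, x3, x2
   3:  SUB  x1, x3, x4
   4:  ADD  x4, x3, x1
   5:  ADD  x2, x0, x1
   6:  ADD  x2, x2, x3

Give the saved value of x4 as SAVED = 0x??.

SAVED = 0xc5

after  0: x0=0x99 x1=0xd2 x2=0xc4 x3=0x11 x4=0x5d  N=1 Z=0
after  1: x0=0x99 x1=0xc3 x2=0xc4 x3=0x11 x4=0x5d  N=1 Z=0
after  2: x0=0x99 x1=0xc3 x2=0x4d x3=0x11 x4=0x5d  N=0 Z=0
after  3: x0=0x99 x1=0xb4 x2=0x4d x3=0x11 x4=0x5d  N=1 Z=0
after  4: x0=0x99 x1=0xb4 x2=0x4d x3=0x11 x4=0xc5  N=1 Z=0
-- IRQ taken; context saved, return-PC = 5 --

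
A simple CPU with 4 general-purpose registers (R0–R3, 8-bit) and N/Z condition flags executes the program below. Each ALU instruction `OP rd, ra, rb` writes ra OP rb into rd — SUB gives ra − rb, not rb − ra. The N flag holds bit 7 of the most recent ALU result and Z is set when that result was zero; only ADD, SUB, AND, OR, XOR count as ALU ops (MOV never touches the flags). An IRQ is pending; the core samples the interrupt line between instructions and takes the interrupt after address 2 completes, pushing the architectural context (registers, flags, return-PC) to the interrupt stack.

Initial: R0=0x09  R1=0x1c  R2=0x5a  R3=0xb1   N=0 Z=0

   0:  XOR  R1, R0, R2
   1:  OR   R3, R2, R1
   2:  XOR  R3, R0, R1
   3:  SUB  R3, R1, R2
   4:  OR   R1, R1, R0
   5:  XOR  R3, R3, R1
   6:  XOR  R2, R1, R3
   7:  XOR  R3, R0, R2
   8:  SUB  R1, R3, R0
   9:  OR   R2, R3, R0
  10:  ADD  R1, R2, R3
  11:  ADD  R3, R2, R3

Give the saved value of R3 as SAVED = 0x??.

after  0: R0=0x09 R1=0x53 R2=0x5a R3=0xb1  N=0 Z=0
after  1: R0=0x09 R1=0x53 R2=0x5a R3=0x5b  N=0 Z=0
after  2: R0=0x09 R1=0x53 R2=0x5a R3=0x5a  N=0 Z=0
-- IRQ taken; context saved, return-PC = 3 --

SAVED = 0x5a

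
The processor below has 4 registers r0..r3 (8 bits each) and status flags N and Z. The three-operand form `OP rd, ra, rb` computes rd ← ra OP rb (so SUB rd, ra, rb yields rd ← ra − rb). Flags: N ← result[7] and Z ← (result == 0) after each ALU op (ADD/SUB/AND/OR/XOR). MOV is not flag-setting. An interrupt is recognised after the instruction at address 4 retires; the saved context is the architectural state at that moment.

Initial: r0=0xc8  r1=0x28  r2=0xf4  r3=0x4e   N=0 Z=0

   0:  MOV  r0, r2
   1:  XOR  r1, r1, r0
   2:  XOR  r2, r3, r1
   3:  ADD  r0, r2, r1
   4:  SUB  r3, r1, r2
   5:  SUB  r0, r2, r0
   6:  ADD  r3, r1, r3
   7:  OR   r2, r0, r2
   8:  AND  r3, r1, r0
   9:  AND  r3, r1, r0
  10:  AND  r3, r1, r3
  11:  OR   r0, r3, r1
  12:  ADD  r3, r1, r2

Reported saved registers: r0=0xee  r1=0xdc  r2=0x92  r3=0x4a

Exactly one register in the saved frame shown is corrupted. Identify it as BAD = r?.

BAD = r0

after  0: r0=0xf4 r1=0x28 r2=0xf4 r3=0x4e  N=0 Z=0
after  1: r0=0xf4 r1=0xdc r2=0xf4 r3=0x4e  N=1 Z=0
after  2: r0=0xf4 r1=0xdc r2=0x92 r3=0x4e  N=1 Z=0
after  3: r0=0x6e r1=0xdc r2=0x92 r3=0x4e  N=0 Z=0
after  4: r0=0x6e r1=0xdc r2=0x92 r3=0x4a  N=0 Z=0
-- IRQ taken; context saved, return-PC = 5 --
mismatch: r0: reported 0xee vs actual 0x6e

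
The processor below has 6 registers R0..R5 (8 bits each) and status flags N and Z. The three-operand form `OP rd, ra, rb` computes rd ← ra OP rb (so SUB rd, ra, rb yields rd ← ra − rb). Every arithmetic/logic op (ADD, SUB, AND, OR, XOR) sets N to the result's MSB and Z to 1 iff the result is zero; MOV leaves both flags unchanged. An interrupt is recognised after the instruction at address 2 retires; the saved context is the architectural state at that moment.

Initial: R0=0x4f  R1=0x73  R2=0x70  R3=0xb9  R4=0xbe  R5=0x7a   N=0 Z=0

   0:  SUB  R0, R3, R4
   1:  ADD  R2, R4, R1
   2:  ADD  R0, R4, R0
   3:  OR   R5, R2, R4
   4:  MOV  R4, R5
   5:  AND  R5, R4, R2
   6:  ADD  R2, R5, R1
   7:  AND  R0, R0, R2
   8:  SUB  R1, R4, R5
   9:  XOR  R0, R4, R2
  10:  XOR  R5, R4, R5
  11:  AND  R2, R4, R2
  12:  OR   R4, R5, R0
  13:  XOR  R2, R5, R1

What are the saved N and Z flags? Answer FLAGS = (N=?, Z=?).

FLAGS = (N=1, Z=0)

after  0: R0=0xfb R1=0x73 R2=0x70 R3=0xb9 R4=0xbe R5=0x7a  N=1 Z=0
after  1: R0=0xfb R1=0x73 R2=0x31 R3=0xb9 R4=0xbe R5=0x7a  N=0 Z=0
after  2: R0=0xb9 R1=0x73 R2=0x31 R3=0xb9 R4=0xbe R5=0x7a  N=1 Z=0
-- IRQ taken; context saved, return-PC = 3 --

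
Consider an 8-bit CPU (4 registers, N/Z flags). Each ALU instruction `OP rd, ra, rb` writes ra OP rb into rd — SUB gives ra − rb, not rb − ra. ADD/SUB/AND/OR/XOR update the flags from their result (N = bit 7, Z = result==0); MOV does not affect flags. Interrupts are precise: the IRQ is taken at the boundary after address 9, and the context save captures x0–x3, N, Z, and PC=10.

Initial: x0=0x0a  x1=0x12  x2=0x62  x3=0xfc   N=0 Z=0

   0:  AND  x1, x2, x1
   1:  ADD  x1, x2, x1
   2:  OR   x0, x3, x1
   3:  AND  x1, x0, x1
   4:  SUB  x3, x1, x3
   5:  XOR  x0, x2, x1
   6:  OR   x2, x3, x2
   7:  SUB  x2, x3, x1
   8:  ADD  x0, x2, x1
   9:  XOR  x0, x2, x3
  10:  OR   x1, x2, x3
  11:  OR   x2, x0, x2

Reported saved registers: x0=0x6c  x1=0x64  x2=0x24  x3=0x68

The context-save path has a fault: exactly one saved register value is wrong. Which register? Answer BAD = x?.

BAD = x2

after  0: x0=0x0a x1=0x02 x2=0x62 x3=0xfc  N=0 Z=0
after  1: x0=0x0a x1=0x64 x2=0x62 x3=0xfc  N=0 Z=0
after  2: x0=0xfc x1=0x64 x2=0x62 x3=0xfc  N=1 Z=0
after  3: x0=0xfc x1=0x64 x2=0x62 x3=0xfc  N=0 Z=0
after  4: x0=0xfc x1=0x64 x2=0x62 x3=0x68  N=0 Z=0
after  5: x0=0x06 x1=0x64 x2=0x62 x3=0x68  N=0 Z=0
after  6: x0=0x06 x1=0x64 x2=0x6a x3=0x68  N=0 Z=0
after  7: x0=0x06 x1=0x64 x2=0x04 x3=0x68  N=0 Z=0
after  8: x0=0x68 x1=0x64 x2=0x04 x3=0x68  N=0 Z=0
after  9: x0=0x6c x1=0x64 x2=0x04 x3=0x68  N=0 Z=0
-- IRQ taken; context saved, return-PC = 10 --
mismatch: x2: reported 0x24 vs actual 0x04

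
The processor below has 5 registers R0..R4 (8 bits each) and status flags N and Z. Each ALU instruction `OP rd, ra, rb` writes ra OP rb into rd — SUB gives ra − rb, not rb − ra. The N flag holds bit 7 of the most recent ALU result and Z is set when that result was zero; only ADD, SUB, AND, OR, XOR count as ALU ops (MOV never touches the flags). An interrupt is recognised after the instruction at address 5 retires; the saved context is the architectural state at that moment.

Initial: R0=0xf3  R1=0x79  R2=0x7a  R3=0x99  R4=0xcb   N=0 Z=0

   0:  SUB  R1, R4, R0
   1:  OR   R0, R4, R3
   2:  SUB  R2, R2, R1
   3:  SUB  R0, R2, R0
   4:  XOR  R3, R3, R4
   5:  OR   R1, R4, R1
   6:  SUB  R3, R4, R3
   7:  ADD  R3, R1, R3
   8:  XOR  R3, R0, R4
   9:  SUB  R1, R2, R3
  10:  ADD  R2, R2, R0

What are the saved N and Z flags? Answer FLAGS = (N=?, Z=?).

FLAGS = (N=1, Z=0)

after  0: R0=0xf3 R1=0xd8 R2=0x7a R3=0x99 R4=0xcb  N=1 Z=0
after  1: R0=0xdb R1=0xd8 R2=0x7a R3=0x99 R4=0xcb  N=1 Z=0
after  2: R0=0xdb R1=0xd8 R2=0xa2 R3=0x99 R4=0xcb  N=1 Z=0
after  3: R0=0xc7 R1=0xd8 R2=0xa2 R3=0x99 R4=0xcb  N=1 Z=0
after  4: R0=0xc7 R1=0xd8 R2=0xa2 R3=0x52 R4=0xcb  N=0 Z=0
after  5: R0=0xc7 R1=0xdb R2=0xa2 R3=0x52 R4=0xcb  N=1 Z=0
-- IRQ taken; context saved, return-PC = 6 --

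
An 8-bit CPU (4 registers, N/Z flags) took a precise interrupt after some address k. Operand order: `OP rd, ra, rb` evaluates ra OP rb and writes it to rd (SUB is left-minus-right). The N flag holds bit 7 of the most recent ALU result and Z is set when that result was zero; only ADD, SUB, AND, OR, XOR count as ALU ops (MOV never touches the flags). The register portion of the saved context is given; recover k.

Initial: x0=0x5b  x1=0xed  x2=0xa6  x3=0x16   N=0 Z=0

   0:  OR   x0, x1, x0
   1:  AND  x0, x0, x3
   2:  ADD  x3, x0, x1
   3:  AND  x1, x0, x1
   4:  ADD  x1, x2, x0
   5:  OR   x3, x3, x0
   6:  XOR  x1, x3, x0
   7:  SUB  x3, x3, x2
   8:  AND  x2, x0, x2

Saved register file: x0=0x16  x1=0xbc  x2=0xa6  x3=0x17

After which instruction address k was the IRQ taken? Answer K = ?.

K = 5

after  0: x0=0xff x1=0xed x2=0xa6 x3=0x16  N=1 Z=0
after  1: x0=0x16 x1=0xed x2=0xa6 x3=0x16  N=0 Z=0
after  2: x0=0x16 x1=0xed x2=0xa6 x3=0x03  N=0 Z=0
after  3: x0=0x16 x1=0x04 x2=0xa6 x3=0x03  N=0 Z=0
after  4: x0=0x16 x1=0xbc x2=0xa6 x3=0x03  N=1 Z=0
after  5: x0=0x16 x1=0xbc x2=0xa6 x3=0x17  N=0 Z=0
-- IRQ taken; context saved, return-PC = 6 --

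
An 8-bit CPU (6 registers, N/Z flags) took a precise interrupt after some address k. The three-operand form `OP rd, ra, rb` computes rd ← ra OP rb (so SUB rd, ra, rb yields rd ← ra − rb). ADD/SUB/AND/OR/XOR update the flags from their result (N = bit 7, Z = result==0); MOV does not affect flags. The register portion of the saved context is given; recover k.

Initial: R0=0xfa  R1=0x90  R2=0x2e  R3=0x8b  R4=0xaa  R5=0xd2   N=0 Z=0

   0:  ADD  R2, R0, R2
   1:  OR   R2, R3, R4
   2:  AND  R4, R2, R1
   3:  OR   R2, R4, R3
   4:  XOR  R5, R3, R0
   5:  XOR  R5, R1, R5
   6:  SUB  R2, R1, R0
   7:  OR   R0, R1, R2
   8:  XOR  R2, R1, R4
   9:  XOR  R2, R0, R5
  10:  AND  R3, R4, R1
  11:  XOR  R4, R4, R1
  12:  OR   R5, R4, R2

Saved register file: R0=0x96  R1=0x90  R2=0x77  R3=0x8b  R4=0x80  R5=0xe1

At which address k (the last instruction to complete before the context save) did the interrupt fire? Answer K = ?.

after  0: R0=0xfa R1=0x90 R2=0x28 R3=0x8b R4=0xaa R5=0xd2  N=0 Z=0
after  1: R0=0xfa R1=0x90 R2=0xab R3=0x8b R4=0xaa R5=0xd2  N=1 Z=0
after  2: R0=0xfa R1=0x90 R2=0xab R3=0x8b R4=0x80 R5=0xd2  N=1 Z=0
after  3: R0=0xfa R1=0x90 R2=0x8b R3=0x8b R4=0x80 R5=0xd2  N=1 Z=0
after  4: R0=0xfa R1=0x90 R2=0x8b R3=0x8b R4=0x80 R5=0x71  N=0 Z=0
after  5: R0=0xfa R1=0x90 R2=0x8b R3=0x8b R4=0x80 R5=0xe1  N=1 Z=0
after  6: R0=0xfa R1=0x90 R2=0x96 R3=0x8b R4=0x80 R5=0xe1  N=1 Z=0
after  7: R0=0x96 R1=0x90 R2=0x96 R3=0x8b R4=0x80 R5=0xe1  N=1 Z=0
after  8: R0=0x96 R1=0x90 R2=0x10 R3=0x8b R4=0x80 R5=0xe1  N=0 Z=0
after  9: R0=0x96 R1=0x90 R2=0x77 R3=0x8b R4=0x80 R5=0xe1  N=0 Z=0
-- IRQ taken; context saved, return-PC = 10 --

K = 9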